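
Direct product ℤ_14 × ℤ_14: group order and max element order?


|ℤ_14 × ℤ_14| = 14 × 14 = 196
Max element order = lcm(14,14) = 14
Cyclic? No (gcd=14)

|ℤ_14×ℤ_14| = 196, max element order = 14


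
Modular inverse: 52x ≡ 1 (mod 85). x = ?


Use the extended Euclidean algorithm to write 1 = 52·s + 85·t; then s mod 85 is the inverse.
Euclidean algorithm:
  52 = 0·85 + 52
  85 = 1·52 + 33
  52 = 1·33 + 19
  33 = 1·19 + 14
  19 = 1·14 + 5
  14 = 2·5 + 4
  5 = 1·4 + 1
  4 = 4·1 + 0
gcd(52,85) = 1
Back-substitution gives: 52·(18) + 85·(-11) = 1
So 52⁻¹ ≡ 18 ≡ 18 (mod 85)
Check: 52 × 18 = 936 ≡ 1 (mod 85) ✓

52⁻¹ ≡ 18 (mod 85)


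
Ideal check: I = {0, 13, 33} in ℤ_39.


Check ideal conditions for I = {0, 13, 33} in ℤ_39:
(1) I is an additive subgroup? No
(2) For r ∈ ℤ_39 and a ∈ I: r·a ∈ I? No  [counterexample: r=2, a=13, r·a mod 39 = 26 ∉ I]

No, I is not an ideal of ℤ_39


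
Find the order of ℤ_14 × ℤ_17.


|A × B| = |A| · |B|
|ℤ_14 × ℤ_17| = 14 × 17 = 238

|ℤ_14 × ℤ_17| = 238


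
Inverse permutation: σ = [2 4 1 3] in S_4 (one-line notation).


To find σ⁻¹, swap domain and range:
σ(1) = 2 → σ⁻¹(2) = 1
σ(2) = 4 → σ⁻¹(4) = 2
σ(3) = 1 → σ⁻¹(1) = 3
σ(4) = 3 → σ⁻¹(3) = 4

σ⁻¹ = [3 1 4 2]


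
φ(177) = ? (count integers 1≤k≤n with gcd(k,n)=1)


Factor n: 177 = 3 × 59
φ(n) = n · ∏(1 - 1/p) over distinct primes p | n
φ(177) = 177 · (1 - 1/3) · (1 - 1/59) = 116

φ(177) = 116


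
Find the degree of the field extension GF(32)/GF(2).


GF(32) = GF(2^5), so the extension degree is 5

[GF(32)/GF(2)] = 5


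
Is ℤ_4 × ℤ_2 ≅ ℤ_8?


Comparing ℤ_4 × ℤ_2 and ℤ_8:
gcd(4,2) = 2 ≠ 1. Max element order in ℤ_4×ℤ_2 is lcm(4,2) = 4 < 8, so it has no element of order 8

No, ℤ_4 × ℤ_2 ≇ ℤ_8


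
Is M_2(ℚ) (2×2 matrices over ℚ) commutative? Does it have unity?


Matrix multiplication is non-commutative for n ≥ 2; the identity matrix I is the unity; singular matrices give zero divisors, so not an integral domain
Commutative: No
Integral domain: No
Has unity: Yes

M_2(ℚ) (2×2 matrices over ℚ): Commutative=No, Unity=Yes


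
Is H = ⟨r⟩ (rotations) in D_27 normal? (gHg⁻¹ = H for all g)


H = ⟨r⟩ (rotations) in D_27
The rotation subgroup ⟨r⟩ has index 2 in D_27, so it is normal

Yes, normal subgroup


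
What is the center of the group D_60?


Z(G) = {g ∈ G | gx = xg for all x ∈ G}
For even n, Z(D_n) = {e, r^(n/2)}: the 180° rotation r^30 commutes with every reflection and rotation

Z(D_60) = {e, r^30}


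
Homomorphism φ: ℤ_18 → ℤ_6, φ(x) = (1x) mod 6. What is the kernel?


Kernel = preimage of identity
ker(φ) = {x ∈ ℤ_18 : 1x ≡ 0 (mod 6)}. Since 6 | 18, φ is well-defined. The kernel is the cyclic subgroup ⟨6⟩ of ℤ_18 (order 3), i.e. {0, 6, 12}

ker(φ) = {0, 6, 12}


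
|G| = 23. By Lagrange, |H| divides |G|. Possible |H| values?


Lagrange's theorem: |H| divides |G|
|G| = 23
Divisors of 23: 1, 23

Possible subgroup orders: {1, 23}


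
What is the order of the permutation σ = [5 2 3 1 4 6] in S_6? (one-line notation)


Cycle decomposition: (1 5 4)
Cycle lengths: 3
Order = lcm(3) = 3

ord(σ) = 3


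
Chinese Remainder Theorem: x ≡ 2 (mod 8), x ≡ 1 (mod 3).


m₁ = 8, m₂ = 3, gcd = 1, so CRT applies. M = m₁·m₂ = 24
Let M₁ = M/m₁ = 3, M₂ = M/m₂ = 8
Find y₁ ≡ M₁⁻¹ (mod m₁): 3⁻¹ ≡ 3 (mod 8)
Find y₂ ≡ M₂⁻¹ (mod m₂): 8⁻¹ ≡ 2 (mod 3)
x = a₁·M₁·y₁ + a₂·M₂·y₂ = 2·3·3 + 1·8·2 = 34
Reduce mod 24: x ≡ 10
Check: 10 mod 8 = 2 ✓, 10 mod 3 = 1 ✓

x ≡ 10 (mod 24)


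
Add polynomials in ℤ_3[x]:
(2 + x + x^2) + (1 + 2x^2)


Add coefficients mod 3:
x^0: 2 + 1 = 0 (mod 3)
x^1: 1 + 0 = 1 (mod 3)
x^2: 1 + 2 = 0 (mod 3)
Result: x

f + g = x


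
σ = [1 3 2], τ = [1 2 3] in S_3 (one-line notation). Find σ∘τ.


σ∘τ: apply τ first, then σ
1 →τ 1 →σ 1
2 →τ 2 →σ 3
3 →τ 3 →σ 2

σ∘τ = [1 3 2]


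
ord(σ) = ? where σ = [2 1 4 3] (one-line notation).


Cycle decomposition: (1 2) (3 4)
Cycle lengths: 2, 2
Order = lcm(2, 2) = 2

ord(σ) = 2


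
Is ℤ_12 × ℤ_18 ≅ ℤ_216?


Comparing ℤ_12 × ℤ_18 and ℤ_216:
gcd(12,18) = 6 ≠ 1. Max element order in ℤ_12×ℤ_18 is lcm(12,18) = 36 < 216, so it has no element of order 216

No, ℤ_12 × ℤ_18 ≇ ℤ_216


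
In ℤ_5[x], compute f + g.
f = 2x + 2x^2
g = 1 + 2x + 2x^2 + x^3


Add coefficients mod 5:
x^0: 0 + 1 = 1 (mod 5)
x^1: 2 + 2 = 4 (mod 5)
x^2: 2 + 2 = 4 (mod 5)
x^3: 0 + 1 = 1 (mod 5)
Result: 1 + 4x + 4x^2 + x^3

f + g = 1 + 4x + 4x^2 + x^3


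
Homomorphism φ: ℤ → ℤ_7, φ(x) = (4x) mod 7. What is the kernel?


Kernel = preimage of identity
ker(φ) = {x ∈ ℤ : 4x ≡ 0 (mod 7)}. gcd(4,7) = 1, so 4x ≡ 0 (mod 7) ⟺ x ≡ 0 (mod 7/1 = 7). Hence ker(φ) = 7ℤ

ker(φ) = 7ℤ


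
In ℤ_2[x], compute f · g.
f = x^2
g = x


Expand and collect like terms; reduce coefficients mod 2:
x^0: 0·0 = 0 ≡ 0 (mod 2)
x^1: 0·1 + 0·0 = 0 ≡ 0 (mod 2)
x^2: 0·1 + 1·0 = 0 ≡ 0 (mod 2)
x^3: 1·1 = 1 ≡ 1 (mod 2)
Result: x^3

f · g = x^3


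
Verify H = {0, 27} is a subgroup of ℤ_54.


Subgroup test for H = {0, 27} in (ℤ_54, +):
(1) 0 ∈ H? Yes
(2) Closure: for all a,b ∈ H, (a+b) mod 54 ∈ H? Yes
(3) Inverses: for all a ∈ H, -a mod 54 ∈ H? Yes

Yes, H is a subgroup of ℤ_54


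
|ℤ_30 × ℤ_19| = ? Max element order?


|ℤ_30 × ℤ_19| = 30 × 19 = 570
Max element order = lcm(30,19) = 570
Cyclic? Yes (gcd=1)

|ℤ_30×ℤ_19| = 570, max element order = 570


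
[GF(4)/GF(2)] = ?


GF(4) = GF(2^2), so the extension degree is 2

[GF(4)/GF(2)] = 2


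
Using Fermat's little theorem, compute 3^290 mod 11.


Fermat's little theorem: if p is prime and gcd(a,p)=1, then a^(p-1) ≡ 1 (mod p)
p = 11 is prime, gcd(3,11) = 1
Reduce exponent: 290 mod 10 = 0
So 3^290 ≡ 3^0 (mod 11)
3^0 = 1

3^290 ≡ 1 (mod 11)


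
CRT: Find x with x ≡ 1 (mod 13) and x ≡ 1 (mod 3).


m₁ = 13, m₂ = 3, gcd = 1, so CRT applies. M = m₁·m₂ = 39
Let M₁ = M/m₁ = 3, M₂ = M/m₂ = 13
Find y₁ ≡ M₁⁻¹ (mod m₁): 3⁻¹ ≡ 9 (mod 13)
Find y₂ ≡ M₂⁻¹ (mod m₂): 13⁻¹ ≡ 1 (mod 3)
x = a₁·M₁·y₁ + a₂·M₂·y₂ = 1·3·9 + 1·13·1 = 40
Reduce mod 39: x ≡ 1
Check: 1 mod 13 = 1 ✓, 1 mod 3 = 1 ✓

x ≡ 1 (mod 39)


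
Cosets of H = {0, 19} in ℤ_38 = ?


H = {0, 19}, |H| = 2
Number of cosets = |G|/|H| = 38/2 = 19
0 + H = {0, 19}
1 + H = {1, 20}
2 + H = {2, 21}
3 + H = {3, 22}
4 + H = {4, 23}
5 + H = {5, 24}
6 + H = {6, 25}
7 + H = {7, 26}
8 + H = {8, 27}
9 + H = {9, 28}
10 + H = {10, 29}
11 + H = {11, 30}
12 + H = {12, 31}
13 + H = {13, 32}
14 + H = {14, 33}
15 + H = {15, 34}
16 + H = {16, 35}
17 + H = {17, 36}
18 + H = {18, 37}

Cosets: 0+H={0,19}; 1+H={1,20}; 2+H={2,21}; 3+H={3,22}; 4+H={4,23}; 5+H={5,24}; 6+H={6,25}; 7+H={7,26}; 8+H={8,27}; 9+H={9,28}; 10+H={10,29}; 11+H={11,30}; 12+H={12,31}; 13+H={13,32}; 14+H={14,33}; 15+H={15,34}; 16+H={16,35}; 17+H={17,36}; 18+H={18,37}


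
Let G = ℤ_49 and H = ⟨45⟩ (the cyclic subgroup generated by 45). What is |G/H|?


|⟨45⟩| = n / gcd(45, 49) = 49 / 1 = 49
H is normal (ℤ_49 is abelian).
|G/H| = |G| / |H| = 49 / 49 = 1

|G/H| = 1


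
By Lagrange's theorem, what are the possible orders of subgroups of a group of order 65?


Lagrange's theorem: |H| divides |G|
|G| = 65
Divisors of 65: 1, 5, 13, 65

Possible subgroup orders: {1, 5, 13, 65}


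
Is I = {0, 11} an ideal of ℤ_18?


Check ideal conditions for I = {0, 11} in ℤ_18:
(1) I is an additive subgroup? No
(2) For r ∈ ℤ_18 and a ∈ I: r·a ∈ I? No  [counterexample: r=2, a=11, r·a mod 18 = 4 ∉ I]

No, I is not an ideal of ℤ_18


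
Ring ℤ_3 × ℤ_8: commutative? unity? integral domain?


Direct product ring; commutative with unity (1,1); but (1,0)·(0,1) = (0,0) gives zero divisors, so not an integral domain
Commutative: Yes
Integral domain: No
Has unity: Yes

ℤ_3 × ℤ_8: Commutative=Yes, Unity=Yes


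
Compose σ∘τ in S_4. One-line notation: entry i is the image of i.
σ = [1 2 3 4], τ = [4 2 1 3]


σ∘τ: apply τ first, then σ
1 →τ 4 →σ 4
2 →τ 2 →σ 2
3 →τ 1 →σ 1
4 →τ 3 →σ 3

σ∘τ = [4 2 1 3]


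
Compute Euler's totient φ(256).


Factor n: 256 = 2^8
φ(n) = n · ∏(1 - 1/p) over distinct primes p | n
φ(256) = 256 · (1 - 1/2) = 128

φ(256) = 128


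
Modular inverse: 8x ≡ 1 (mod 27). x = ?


Use the extended Euclidean algorithm to write 1 = 8·s + 27·t; then s mod 27 is the inverse.
Euclidean algorithm:
  8 = 0·27 + 8
  27 = 3·8 + 3
  8 = 2·3 + 2
  3 = 1·2 + 1
  2 = 2·1 + 0
gcd(8,27) = 1
Back-substitution gives: 8·(-10) + 27·(3) = 1
So 8⁻¹ ≡ -10 ≡ 17 (mod 27)
Check: 8 × 17 = 136 ≡ 1 (mod 27) ✓

8⁻¹ ≡ 17 (mod 27)


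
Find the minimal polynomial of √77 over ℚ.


√77 satisfies x² - 77 = 0, irreducible over ℚ since 77 is squarefree

Minimal polynomial: x² - 77


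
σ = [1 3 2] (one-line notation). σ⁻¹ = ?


To find σ⁻¹, swap domain and range:
σ(1) = 1 → σ⁻¹(1) = 1
σ(2) = 3 → σ⁻¹(3) = 2
σ(3) = 2 → σ⁻¹(2) = 3

σ⁻¹ = [1 3 2]


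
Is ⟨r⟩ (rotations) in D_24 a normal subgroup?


H = ⟨r⟩ (rotations) in D_24
The rotation subgroup ⟨r⟩ has index 2 in D_24, so it is normal

Yes, normal subgroup


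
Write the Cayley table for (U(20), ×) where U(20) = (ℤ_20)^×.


Elements: {1, 3, 7, 9, 11, 13, 17, 19}
Operation: multiplication mod 20
Entry (a, b) = (a × b) mod 20

Cayley table:
   |  1 |  3 |  7 |  9 | 11 | 13 | 17 | 19
 1 |  1 |  3 |  7 |  9 | 11 | 13 | 17 | 19
 3 |  3 |  9 |  1 |  7 | 13 | 19 | 11 | 17
 7 |  7 |  1 |  9 |  3 | 17 | 11 | 19 | 13
 9 |  9 |  7 |  3 |  1 | 19 | 17 | 13 | 11
11 | 11 | 13 | 17 | 19 |  1 |  3 |  7 |  9
13 | 13 | 19 | 11 | 17 |  3 |  9 |  1 |  7
17 | 17 | 11 | 19 | 13 |  7 |  1 |  9 |  3
19 | 19 | 17 | 13 | 11 |  9 |  7 |  3 |  1


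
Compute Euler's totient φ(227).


Factor n: 227 = 227
φ(n) = n · ∏(1 - 1/p) over distinct primes p | n
φ(227) = 227 · (1 - 1/227) = 226

φ(227) = 226


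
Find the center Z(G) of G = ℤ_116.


Z(G) = {g ∈ G | gx = xg for all x ∈ G}
ℤ_116 is abelian, so Z(G) = G

Z(ℤ_116) = ℤ_116


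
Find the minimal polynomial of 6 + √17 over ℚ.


Let α = 6 + √17. Then α - 6 = √17, so (α - 6)² = 17, giving α² - 12α + 19 = 0. Degree 2 and α ∉ ℚ, so this is the minimal polynomial.

Minimal polynomial: x² - 12x + 19


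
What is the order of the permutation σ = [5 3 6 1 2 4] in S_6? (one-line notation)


Cycle decomposition: (1 5 2 3 6 4)
Cycle lengths: 6
Order = lcm(6) = 6

ord(σ) = 6


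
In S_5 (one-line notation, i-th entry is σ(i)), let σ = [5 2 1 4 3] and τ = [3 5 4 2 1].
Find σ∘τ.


σ∘τ: apply τ first, then σ
1 →τ 3 →σ 1
2 →τ 5 →σ 3
3 →τ 4 →σ 4
4 →τ 2 →σ 2
5 →τ 1 →σ 5

σ∘τ = [1 3 4 2 5]


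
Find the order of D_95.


|D_n| = 2n (n rotations and n reflections)
|D_95| = 2×95 = 190

|D_95| = 190


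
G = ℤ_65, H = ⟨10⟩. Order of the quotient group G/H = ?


|⟨10⟩| = n / gcd(10, 65) = 65 / 5 = 13
H is normal (ℤ_65 is abelian).
|G/H| = |G| / |H| = 65 / 13 = 5

|G/H| = 5


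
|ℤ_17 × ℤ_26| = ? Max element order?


|ℤ_17 × ℤ_26| = 17 × 26 = 442
Max element order = lcm(17,26) = 442
Cyclic? Yes (gcd=1)

|ℤ_17×ℤ_26| = 442, max element order = 442


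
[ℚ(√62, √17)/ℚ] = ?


[ℚ(√62,√17):ℚ] = [ℚ(√62,√17):ℚ(√62)]·[ℚ(√62):ℚ] = 2·2 = 4

[ℚ(√62, √17)/ℚ] = 4


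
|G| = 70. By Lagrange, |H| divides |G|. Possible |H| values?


Lagrange's theorem: |H| divides |G|
|G| = 70
Divisors of 70: 1, 2, 5, 7, 10, 14, 35, 70

Possible subgroup orders: {1, 2, 5, 7, 10, 14, 35, 70}


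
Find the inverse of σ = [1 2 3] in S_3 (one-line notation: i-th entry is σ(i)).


To find σ⁻¹, swap domain and range:
σ(1) = 1 → σ⁻¹(1) = 1
σ(2) = 2 → σ⁻¹(2) = 2
σ(3) = 3 → σ⁻¹(3) = 3

σ⁻¹ = [1 2 3]


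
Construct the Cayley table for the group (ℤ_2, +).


Elements: {0, 1}
Operation: addition mod 2
Entry (a, b) = (a + b) mod 2

Cayley table:
  | 0 | 1
0 | 0 | 1
1 | 1 | 0


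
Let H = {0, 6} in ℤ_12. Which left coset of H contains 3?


3 + H = {3 + h (mod 12) : h ∈ H}
3+0=3, 3+6=9

3 + H = {3, 9}


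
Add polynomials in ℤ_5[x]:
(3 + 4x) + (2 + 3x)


Add coefficients mod 5:
x^0: 3 + 2 = 0 (mod 5)
x^1: 4 + 3 = 2 (mod 5)
Result: 2x

f + g = 2x


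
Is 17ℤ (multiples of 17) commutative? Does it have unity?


17ℤ is a commutative ring under +,× but has no multiplicative identity (1 ∉ 17ℤ); it has no zero divisors, but without unity it is not an integral domain
Commutative: Yes
Integral domain: No
Has unity: No

17ℤ (multiples of 17): Commutative=Yes, Unity=No


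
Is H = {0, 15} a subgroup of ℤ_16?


Subgroup test for H = {0, 15} in (ℤ_16, +):
(1) 0 ∈ H? Yes
(2) Closure: for all a,b ∈ H, (a+b) mod 16 ∈ H? No  [counterexample: 15 + 15 = 14 ∉ H]
(3) Inverses: for all a ∈ H, -a mod 16 ∈ H? No

No, H is not a subgroup of ℤ_16


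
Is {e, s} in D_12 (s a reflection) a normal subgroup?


H = {e, s} in D_12 (s a reflection)
r·s·r⁻¹ = sr⁻² ≠ s for n ≥ 3, so {e, s} is not closed under conjugation

No, not a normal subgroup


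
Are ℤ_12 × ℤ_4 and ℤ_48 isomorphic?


Comparing ℤ_12 × ℤ_4 and ℤ_48:
gcd(12,4) = 4 ≠ 1. Max element order in ℤ_12×ℤ_4 is lcm(12,4) = 12 < 48, so it has no element of order 48

No, ℤ_12 × ℤ_4 ≇ ℤ_48


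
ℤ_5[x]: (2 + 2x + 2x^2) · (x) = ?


Expand and collect like terms; reduce coefficients mod 5:
x^0: 2·0 = 0 ≡ 0 (mod 5)
x^1: 2·1 + 2·0 = 2 ≡ 2 (mod 5)
x^2: 2·1 + 2·0 = 2 ≡ 2 (mod 5)
x^3: 2·1 = 2 ≡ 2 (mod 5)
Result: 2x + 2x^2 + 2x^3

f · g = 2x + 2x^2 + 2x^3


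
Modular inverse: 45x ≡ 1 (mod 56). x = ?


Use the extended Euclidean algorithm to write 1 = 45·s + 56·t; then s mod 56 is the inverse.
Euclidean algorithm:
  45 = 0·56 + 45
  56 = 1·45 + 11
  45 = 4·11 + 1
  11 = 11·1 + 0
gcd(45,56) = 1
Back-substitution gives: 45·(5) + 56·(-4) = 1
So 45⁻¹ ≡ 5 ≡ 5 (mod 56)
Check: 45 × 5 = 225 ≡ 1 (mod 56) ✓

45⁻¹ ≡ 5 (mod 56)


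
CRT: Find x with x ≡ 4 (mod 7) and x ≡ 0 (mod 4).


m₁ = 7, m₂ = 4, gcd = 1, so CRT applies. M = m₁·m₂ = 28
Let M₁ = M/m₁ = 4, M₂ = M/m₂ = 7
Find y₁ ≡ M₁⁻¹ (mod m₁): 4⁻¹ ≡ 2 (mod 7)
Find y₂ ≡ M₂⁻¹ (mod m₂): 7⁻¹ ≡ 3 (mod 4)
x = a₁·M₁·y₁ + a₂·M₂·y₂ = 4·4·2 + 0·7·3 = 32
Reduce mod 28: x ≡ 4
Check: 4 mod 7 = 4 ✓, 4 mod 4 = 0 ✓

x ≡ 4 (mod 28)


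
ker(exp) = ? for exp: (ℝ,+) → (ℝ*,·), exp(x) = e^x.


Kernel = preimage of identity
ker(exp) = {x ∈ ℝ | e^x = 1} = {0}

ker(exp) = {0}


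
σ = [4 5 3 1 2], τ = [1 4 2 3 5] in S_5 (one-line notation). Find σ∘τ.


σ∘τ: apply τ first, then σ
1 →τ 1 →σ 4
2 →τ 4 →σ 1
3 →τ 2 →σ 5
4 →τ 3 →σ 3
5 →τ 5 →σ 2

σ∘τ = [4 1 5 3 2]


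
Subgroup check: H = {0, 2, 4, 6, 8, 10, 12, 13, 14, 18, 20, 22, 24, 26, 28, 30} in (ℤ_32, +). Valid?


Subgroup test for H = {0, 2, 4, 6, 8, 10, 12, 13, 14, 18, 20, 22, 24, 26, 28, 30} in (ℤ_32, +):
(1) 0 ∈ H? Yes
(2) Closure: for all a,b ∈ H, (a+b) mod 32 ∈ H? No  [counterexample: 2 + 13 = 15 ∉ H]
(3) Inverses: for all a ∈ H, -a mod 32 ∈ H? No

No, H is not a subgroup of ℤ_32


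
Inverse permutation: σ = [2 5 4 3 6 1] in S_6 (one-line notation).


To find σ⁻¹, swap domain and range:
σ(1) = 2 → σ⁻¹(2) = 1
σ(2) = 5 → σ⁻¹(5) = 2
σ(3) = 4 → σ⁻¹(4) = 3
σ(4) = 3 → σ⁻¹(3) = 4
σ(5) = 6 → σ⁻¹(6) = 5
σ(6) = 1 → σ⁻¹(1) = 6

σ⁻¹ = [6 1 4 3 2 5]


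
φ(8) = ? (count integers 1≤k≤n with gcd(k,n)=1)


φ(n) = count of k ∈ {1,...,n} with gcd(k,n)=1
Coprimes to 8: {1, 3, 5, 7}
Count: 4

φ(8) = 4


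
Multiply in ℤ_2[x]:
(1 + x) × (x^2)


Expand and collect like terms; reduce coefficients mod 2:
x^0: 1·0 = 0 ≡ 0 (mod 2)
x^1: 1·0 + 1·0 = 0 ≡ 0 (mod 2)
x^2: 1·1 + 1·0 = 1 ≡ 1 (mod 2)
x^3: 1·1 = 1 ≡ 1 (mod 2)
Result: x^2 + x^3

f · g = x^2 + x^3


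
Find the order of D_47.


|D_n| = 2n (n rotations and n reflections)
|D_47| = 2×47 = 94

|D_47| = 94


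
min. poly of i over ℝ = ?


i satisfies x² + 1 = 0, irreducible over ℝ

Minimal polynomial: x² + 1


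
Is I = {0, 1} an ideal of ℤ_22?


Check ideal conditions for I = {0, 1} in ℤ_22:
(1) I is an additive subgroup? No
(2) For r ∈ ℤ_22 and a ∈ I: r·a ∈ I? No  [counterexample: r=2, a=1, r·a mod 22 = 2 ∉ I]

No, I is not an ideal of ℤ_22


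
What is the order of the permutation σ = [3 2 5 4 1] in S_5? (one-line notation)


Cycle decomposition: (1 3 5)
Cycle lengths: 3
Order = lcm(3) = 3

ord(σ) = 3


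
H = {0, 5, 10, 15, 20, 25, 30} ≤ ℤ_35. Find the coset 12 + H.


12 + H = {12 + h (mod 35) : h ∈ H}
12+0=12, 12+5=17, 12+10=22, 12+15=27, 12+20=32, 12+25=2, 12+30=7
12 + H = {2, 7, 12, 17, 22, 27, 32} = 2 + H

12 + H = {2, 7, 12, 17, 22, 27, 32}


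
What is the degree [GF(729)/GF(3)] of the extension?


GF(729) = GF(3^6), so the extension degree is 6

[GF(729)/GF(3)] = 6


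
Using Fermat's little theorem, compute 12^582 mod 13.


Fermat's little theorem: if p is prime and gcd(a,p)=1, then a^(p-1) ≡ 1 (mod p)
p = 13 is prime, gcd(12,13) = 1
Reduce exponent: 582 mod 12 = 6
So 12^582 ≡ 12^6 (mod 13)
12^6 mod 13 = 1

12^582 ≡ 1 (mod 13)


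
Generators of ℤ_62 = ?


g generates ℤ_n iff gcd(g,n) = 1
Prime factors of 62: 2, 31
Generators are g ∈ {1,...,61} not divisible by any of these primes.
Generators: {1, 3, 5, 7, 9, 11, 13, 15, 17, 19, 21, 23, 25, 27, 29, 33, 35, 37, 39, 41, 43, 45, 47, 49, 51, 53, 55, 57, 59, 61}
Number of generators = φ(62) = 30

Generators of ℤ_62 = {1, 3, 5, 7, 9, 11, 13, 15, 17, 19, 21, 23, 25, 27, 29, 33, 35, 37, 39, 41, 43, 45, 47, 49, 51, 53, 55, 57, 59, 61}


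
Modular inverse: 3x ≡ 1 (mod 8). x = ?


Use the extended Euclidean algorithm to write 1 = 3·s + 8·t; then s mod 8 is the inverse.
Euclidean algorithm:
  3 = 0·8 + 3
  8 = 2·3 + 2
  3 = 1·2 + 1
  2 = 2·1 + 0
gcd(3,8) = 1
Back-substitution gives: 3·(3) + 8·(-1) = 1
So 3⁻¹ ≡ 3 ≡ 3 (mod 8)
Check: 3 × 3 = 9 ≡ 1 (mod 8) ✓

3⁻¹ ≡ 3 (mod 8)


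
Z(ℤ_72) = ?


Z(G) = {g ∈ G | gx = xg for all x ∈ G}
ℤ_72 is abelian, so Z(G) = G

Z(ℤ_72) = ℤ_72


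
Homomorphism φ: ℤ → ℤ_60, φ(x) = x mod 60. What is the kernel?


Kernel = preimage of identity
ker(φ) = {x ∈ ℤ : x ≡ 0 (mod 60)} = 60ℤ = {0, ±60, ±120, ...}

ker(φ) = 60ℤ


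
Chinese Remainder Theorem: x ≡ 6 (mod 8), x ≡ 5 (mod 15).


m₁ = 8, m₂ = 15, gcd = 1, so CRT applies. M = m₁·m₂ = 120
Let M₁ = M/m₁ = 15, M₂ = M/m₂ = 8
Find y₁ ≡ M₁⁻¹ (mod m₁): 15⁻¹ ≡ 7 (mod 8)
Find y₂ ≡ M₂⁻¹ (mod m₂): 8⁻¹ ≡ 2 (mod 15)
x = a₁·M₁·y₁ + a₂·M₂·y₂ = 6·15·7 + 5·8·2 = 710
Reduce mod 120: x ≡ 110
Check: 110 mod 8 = 6 ✓, 110 mod 15 = 5 ✓

x ≡ 110 (mod 120)


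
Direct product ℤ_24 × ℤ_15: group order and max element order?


|ℤ_24 × ℤ_15| = 24 × 15 = 360
Max element order = lcm(24,15) = 120
Cyclic? No (gcd=3)

|ℤ_24×ℤ_15| = 360, max element order = 120


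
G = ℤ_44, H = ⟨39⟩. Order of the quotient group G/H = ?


|⟨39⟩| = n / gcd(39, 44) = 44 / 1 = 44
H is normal (ℤ_44 is abelian).
|G/H| = |G| / |H| = 44 / 44 = 1

|G/H| = 1


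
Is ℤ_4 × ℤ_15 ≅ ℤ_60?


Comparing ℤ_4 × ℤ_15 and ℤ_60:
gcd(4,15) = 1, so ℤ_4 × ℤ_15 ≅ ℤ_60 (CRT)

Yes, ℤ_4 × ℤ_15 ≅ ℤ_60


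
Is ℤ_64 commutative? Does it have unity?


ℤ_64 is a commutative ring with unity 1; 64 = 2×32 is composite, so 2·32 ≡ 0 gives zero divisors (not an integral domain)
Commutative: Yes
Integral domain: No
Has unity: Yes

ℤ_64: Commutative=Yes, Unity=Yes


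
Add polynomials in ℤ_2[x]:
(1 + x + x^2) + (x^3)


Add coefficients mod 2:
x^0: 1 + 0 = 1 (mod 2)
x^1: 1 + 0 = 1 (mod 2)
x^2: 1 + 0 = 1 (mod 2)
x^3: 0 + 1 = 1 (mod 2)
Result: 1 + x + x^2 + x^3

f + g = 1 + x + x^2 + x^3


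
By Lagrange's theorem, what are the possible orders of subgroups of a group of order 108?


Lagrange's theorem: |H| divides |G|
|G| = 108
Divisors of 108: 1, 2, 3, 4, 6, 9, 12, 18, 27, 36, 54, 108

Possible subgroup orders: {1, 2, 3, 4, 6, 9, 12, 18, 27, 36, 54, 108}


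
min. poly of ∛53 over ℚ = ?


∛53 satisfies x³ - 53 = 0, irreducible over ℚ (no rational root; 53 is not a perfect cube)

Minimal polynomial: x³ - 53


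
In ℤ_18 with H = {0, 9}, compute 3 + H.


3 + H = {3 + h (mod 18) : h ∈ H}
3+0=3, 3+9=12

3 + H = {3, 12}


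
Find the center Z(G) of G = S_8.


Z(G) = {g ∈ G | gx = xg for all x ∈ G}
S_n is non-abelian for n ≥ 3; Z(S_8) is trivial

Z(S_8) = {e}


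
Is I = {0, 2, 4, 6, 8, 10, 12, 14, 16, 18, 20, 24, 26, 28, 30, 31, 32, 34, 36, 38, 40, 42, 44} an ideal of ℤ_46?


Check ideal conditions for I = {0, 2, 4, 6, 8, 10, 12, 14, 16, 18, 20, 24, 26, 28, 30, 31, 32, 34, 36, 38, 40, 42, 44} in ℤ_46:
(1) I is an additive subgroup? No
(2) For r ∈ ℤ_46 and a ∈ I: r·a ∈ I? No  [counterexample: r=2, a=34, r·a mod 46 = 22 ∉ I]

No, I is not an ideal of ℤ_46


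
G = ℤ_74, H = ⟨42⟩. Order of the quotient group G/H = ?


|⟨42⟩| = n / gcd(42, 74) = 74 / 2 = 37
H is normal (ℤ_74 is abelian).
|G/H| = |G| / |H| = 74 / 37 = 2

|G/H| = 2


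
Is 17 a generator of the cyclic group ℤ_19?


g generates ℤ_n iff gcd(g, n) = 1
gcd(17, 19) = 1
Since gcd = 1, 17 is a generator.

Yes, 17 generates ℤ_19


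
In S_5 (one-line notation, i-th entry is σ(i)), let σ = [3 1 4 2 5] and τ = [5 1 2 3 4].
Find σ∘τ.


σ∘τ: apply τ first, then σ
1 →τ 5 →σ 5
2 →τ 1 →σ 3
3 →τ 2 →σ 1
4 →τ 3 →σ 4
5 →τ 4 →σ 2

σ∘τ = [5 3 1 4 2]


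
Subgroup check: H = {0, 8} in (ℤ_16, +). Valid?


Subgroup test for H = {0, 8} in (ℤ_16, +):
(1) 0 ∈ H? Yes
(2) Closure: for all a,b ∈ H, (a+b) mod 16 ∈ H? Yes
(3) Inverses: for all a ∈ H, -a mod 16 ∈ H? Yes

Yes, H is a subgroup of ℤ_16


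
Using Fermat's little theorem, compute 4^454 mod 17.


Fermat's little theorem: if p is prime and gcd(a,p)=1, then a^(p-1) ≡ 1 (mod p)
p = 17 is prime, gcd(4,17) = 1
Reduce exponent: 454 mod 16 = 6
So 4^454 ≡ 4^6 (mod 17)
4^6 mod 17 = 16

4^454 ≡ 16 (mod 17)


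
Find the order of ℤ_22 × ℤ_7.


|A × B| = |A| · |B|
|ℤ_22 × ℤ_7| = 22 × 7 = 154

|ℤ_22 × ℤ_7| = 154


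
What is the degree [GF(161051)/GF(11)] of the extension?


GF(161051) = GF(11^5), so the extension degree is 5

[GF(161051)/GF(11)] = 5


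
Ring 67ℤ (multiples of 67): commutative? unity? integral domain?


67ℤ is a commutative ring under +,× but has no multiplicative identity (1 ∉ 67ℤ); it has no zero divisors, but without unity it is not an integral domain
Commutative: Yes
Integral domain: No
Has unity: No

67ℤ (multiples of 67): Commutative=Yes, Unity=No


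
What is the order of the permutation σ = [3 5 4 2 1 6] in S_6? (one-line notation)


Cycle decomposition: (1 3 4 2 5)
Cycle lengths: 5
Order = lcm(5) = 5

ord(σ) = 5


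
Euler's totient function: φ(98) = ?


Factor n: 98 = 2 × 7^2
φ(n) = n · ∏(1 - 1/p) over distinct primes p | n
φ(98) = 98 · (1 - 1/2) · (1 - 1/7) = 42

φ(98) = 42


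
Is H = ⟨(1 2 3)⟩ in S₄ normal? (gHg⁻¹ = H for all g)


H = ⟨(1 2 3)⟩ in S₄
(1 4)(1 2 3)(1 4)⁻¹ = (4 2 3) ∉ ⟨(1 2 3)⟩

No, not a normal subgroup


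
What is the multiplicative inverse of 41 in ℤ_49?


Use the extended Euclidean algorithm to write 1 = 41·s + 49·t; then s mod 49 is the inverse.
Euclidean algorithm:
  41 = 0·49 + 41
  49 = 1·41 + 8
  41 = 5·8 + 1
  8 = 8·1 + 0
gcd(41,49) = 1
Back-substitution gives: 41·(6) + 49·(-5) = 1
So 41⁻¹ ≡ 6 ≡ 6 (mod 49)
Check: 41 × 6 = 246 ≡ 1 (mod 49) ✓

41⁻¹ ≡ 6 (mod 49)


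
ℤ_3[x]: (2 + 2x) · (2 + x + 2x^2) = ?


Expand and collect like terms; reduce coefficients mod 3:
x^0: 2·2 = 4 ≡ 1 (mod 3)
x^1: 2·1 + 2·2 = 6 ≡ 0 (mod 3)
x^2: 2·2 + 2·1 = 6 ≡ 0 (mod 3)
x^3: 2·2 = 4 ≡ 1 (mod 3)
Result: 1 + x^3

f · g = 1 + x^3


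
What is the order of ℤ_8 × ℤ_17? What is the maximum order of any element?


|ℤ_8 × ℤ_17| = 8 × 17 = 136
Max element order = lcm(8,17) = 136
Cyclic? Yes (gcd=1)

|ℤ_8×ℤ_17| = 136, max element order = 136


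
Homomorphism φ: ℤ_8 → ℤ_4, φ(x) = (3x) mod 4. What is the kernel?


Kernel = preimage of identity
ker(φ) = {x ∈ ℤ_8 : 3x ≡ 0 (mod 4)}. Since 4 | 8, φ is well-defined. The kernel is the cyclic subgroup ⟨4⟩ of ℤ_8 (order 2), i.e. {0, 4}

ker(φ) = {0, 4}


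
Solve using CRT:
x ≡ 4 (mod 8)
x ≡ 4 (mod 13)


m₁ = 8, m₂ = 13, gcd = 1, so CRT applies. M = m₁·m₂ = 104
Let M₁ = M/m₁ = 13, M₂ = M/m₂ = 8
Find y₁ ≡ M₁⁻¹ (mod m₁): 13⁻¹ ≡ 5 (mod 8)
Find y₂ ≡ M₂⁻¹ (mod m₂): 8⁻¹ ≡ 5 (mod 13)
x = a₁·M₁·y₁ + a₂·M₂·y₂ = 4·13·5 + 4·8·5 = 420
Reduce mod 104: x ≡ 4
Check: 4 mod 8 = 4 ✓, 4 mod 13 = 4 ✓

x ≡ 4 (mod 104)


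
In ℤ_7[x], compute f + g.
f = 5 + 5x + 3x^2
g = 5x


Add coefficients mod 7:
x^0: 5 + 0 = 5 (mod 7)
x^1: 5 + 5 = 3 (mod 7)
x^2: 3 + 0 = 3 (mod 7)
Result: 5 + 3x + 3x^2

f + g = 5 + 3x + 3x^2


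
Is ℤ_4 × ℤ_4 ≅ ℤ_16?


Comparing ℤ_4 × ℤ_4 and ℤ_16:
gcd(4,4) = 4 ≠ 1. Max element order in ℤ_4×ℤ_4 is lcm(4,4) = 4 < 16, so it has no element of order 16

No, ℤ_4 × ℤ_4 ≇ ℤ_16


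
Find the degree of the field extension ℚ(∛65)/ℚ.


∛65 has minimal polynomial x³ - 65 (irreducible over ℚ since 65 is not a perfect cube)

[ℚ(∛65)/ℚ] = 3


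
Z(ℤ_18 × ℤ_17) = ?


Z(G) = {g ∈ G | gx = xg for all x ∈ G}
Direct product of abelian groups is abelian, so Z(G) = G

Z(ℤ_18 × ℤ_17) = ℤ_18 × ℤ_17


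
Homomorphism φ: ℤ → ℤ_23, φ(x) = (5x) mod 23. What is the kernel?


Kernel = preimage of identity
ker(φ) = {x ∈ ℤ : 5x ≡ 0 (mod 23)}. gcd(5,23) = 1, so 5x ≡ 0 (mod 23) ⟺ x ≡ 0 (mod 23/1 = 23). Hence ker(φ) = 23ℤ

ker(φ) = 23ℤ


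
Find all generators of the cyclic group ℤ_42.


g generates ℤ_n iff gcd(g,n) = 1
Prime factors of 42: 2, 3, 7
Generators are g ∈ {1,...,41} not divisible by any of these primes.
Generators: {1, 5, 11, 13, 17, 19, 23, 25, 29, 31, 37, 41}
Number of generators = φ(42) = 12

Generators of ℤ_42 = {1, 5, 11, 13, 17, 19, 23, 25, 29, 31, 37, 41}


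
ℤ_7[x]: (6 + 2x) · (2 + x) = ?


Expand and collect like terms; reduce coefficients mod 7:
x^0: 6·2 = 12 ≡ 5 (mod 7)
x^1: 6·1 + 2·2 = 10 ≡ 3 (mod 7)
x^2: 2·1 = 2 ≡ 2 (mod 7)
Result: 5 + 3x + 2x^2

f · g = 5 + 3x + 2x^2


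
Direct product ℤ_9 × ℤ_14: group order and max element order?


|ℤ_9 × ℤ_14| = 9 × 14 = 126
Max element order = lcm(9,14) = 126
Cyclic? Yes (gcd=1)

|ℤ_9×ℤ_14| = 126, max element order = 126


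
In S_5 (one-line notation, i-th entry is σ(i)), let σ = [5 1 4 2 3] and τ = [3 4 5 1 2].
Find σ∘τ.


σ∘τ: apply τ first, then σ
1 →τ 3 →σ 4
2 →τ 4 →σ 2
3 →τ 5 →σ 3
4 →τ 1 →σ 5
5 →τ 2 →σ 1

σ∘τ = [4 2 3 5 1]


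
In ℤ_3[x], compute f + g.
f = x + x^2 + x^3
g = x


Add coefficients mod 3:
x^0: 0 + 0 = 0 (mod 3)
x^1: 1 + 1 = 2 (mod 3)
x^2: 1 + 0 = 1 (mod 3)
x^3: 1 + 0 = 1 (mod 3)
Result: 2x + x^2 + x^3

f + g = 2x + x^2 + x^3


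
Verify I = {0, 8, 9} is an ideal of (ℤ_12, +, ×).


Check ideal conditions for I = {0, 8, 9} in ℤ_12:
(1) I is an additive subgroup? No
(2) For r ∈ ℤ_12 and a ∈ I: r·a ∈ I? No  [counterexample: r=2, a=8, r·a mod 12 = 4 ∉ I]

No, I is not an ideal of ℤ_12


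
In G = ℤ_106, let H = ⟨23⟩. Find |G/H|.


|⟨23⟩| = n / gcd(23, 106) = 106 / 1 = 106
H is normal (ℤ_106 is abelian).
|G/H| = |G| / |H| = 106 / 106 = 1

|G/H| = 1


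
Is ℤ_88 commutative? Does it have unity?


ℤ_88 is a commutative ring with unity 1; 88 = 2×44 is composite, so 2·44 ≡ 0 gives zero divisors (not an integral domain)
Commutative: Yes
Integral domain: No
Has unity: Yes

ℤ_88: Commutative=Yes, Unity=Yes


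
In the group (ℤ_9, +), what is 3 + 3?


Operation: addition mod 9
3 + 3 = (a + b) mod 9 with a = 3, b = 3

3 + 3 = 6


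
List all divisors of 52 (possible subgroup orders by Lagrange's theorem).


Lagrange's theorem: |H| divides |G|
|G| = 52
Divisors of 52: 1, 2, 4, 13, 26, 52

Possible subgroup orders: {1, 2, 4, 13, 26, 52}


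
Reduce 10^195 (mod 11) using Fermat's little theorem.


Fermat's little theorem: if p is prime and gcd(a,p)=1, then a^(p-1) ≡ 1 (mod p)
p = 11 is prime, gcd(10,11) = 1
Reduce exponent: 195 mod 10 = 5
So 10^195 ≡ 10^5 (mod 11)
10^5 mod 11 = 10

10^195 ≡ 10 (mod 11)


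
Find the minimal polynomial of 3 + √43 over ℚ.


Let α = 3 + √43. Then α - 3 = √43, so (α - 3)² = 43, giving α² - 6α - 34 = 0. Degree 2 and α ∉ ℚ, so this is the minimal polynomial.

Minimal polynomial: x² - 6x - 34


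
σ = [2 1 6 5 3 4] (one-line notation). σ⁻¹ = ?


To find σ⁻¹, swap domain and range:
σ(1) = 2 → σ⁻¹(2) = 1
σ(2) = 1 → σ⁻¹(1) = 2
σ(3) = 6 → σ⁻¹(6) = 3
σ(4) = 5 → σ⁻¹(5) = 4
σ(5) = 3 → σ⁻¹(3) = 5
σ(6) = 4 → σ⁻¹(4) = 6

σ⁻¹ = [2 1 5 6 4 3]


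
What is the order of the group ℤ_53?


ℤ_n has n elements.

|ℤ_53| = 53


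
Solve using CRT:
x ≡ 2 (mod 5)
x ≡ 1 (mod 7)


m₁ = 5, m₂ = 7, gcd = 1, so CRT applies. M = m₁·m₂ = 35
Let M₁ = M/m₁ = 7, M₂ = M/m₂ = 5
Find y₁ ≡ M₁⁻¹ (mod m₁): 7⁻¹ ≡ 3 (mod 5)
Find y₂ ≡ M₂⁻¹ (mod m₂): 5⁻¹ ≡ 3 (mod 7)
x = a₁·M₁·y₁ + a₂·M₂·y₂ = 2·7·3 + 1·5·3 = 57
Reduce mod 35: x ≡ 22
Check: 22 mod 5 = 2 ✓, 22 mod 7 = 1 ✓

x ≡ 22 (mod 35)


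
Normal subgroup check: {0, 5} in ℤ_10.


H = {0, 5} in ℤ_10
ℤ_10 is abelian; every subgroup of an abelian group is normal

Yes, normal subgroup


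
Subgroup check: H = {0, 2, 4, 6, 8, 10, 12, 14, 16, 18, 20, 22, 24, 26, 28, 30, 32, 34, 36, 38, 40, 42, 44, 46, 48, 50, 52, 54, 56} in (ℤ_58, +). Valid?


Subgroup test for H = {0, 2, 4, 6, 8, 10, 12, 14, 16, 18, 20, 22, 24, 26, 28, 30, 32, 34, 36, 38, 40, 42, 44, 46, 48, 50, 52, 54, 56} in (ℤ_58, +):
(1) 0 ∈ H? Yes
(2) Closure: for all a,b ∈ H, (a+b) mod 58 ∈ H? Yes
(3) Inverses: for all a ∈ H, -a mod 58 ∈ H? Yes

Yes, H is a subgroup of ℤ_58


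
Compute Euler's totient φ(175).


Factor n: 175 = 5^2 × 7
φ(n) = n · ∏(1 - 1/p) over distinct primes p | n
φ(175) = 175 · (1 - 1/5) · (1 - 1/7) = 120

φ(175) = 120


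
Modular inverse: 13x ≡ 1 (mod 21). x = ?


Use the extended Euclidean algorithm to write 1 = 13·s + 21·t; then s mod 21 is the inverse.
Euclidean algorithm:
  13 = 0·21 + 13
  21 = 1·13 + 8
  13 = 1·8 + 5
  8 = 1·5 + 3
  5 = 1·3 + 2
  3 = 1·2 + 1
  2 = 2·1 + 0
gcd(13,21) = 1
Back-substitution gives: 13·(-8) + 21·(5) = 1
So 13⁻¹ ≡ -8 ≡ 13 (mod 21)
Check: 13 × 13 = 169 ≡ 1 (mod 21) ✓

13⁻¹ ≡ 13 (mod 21)


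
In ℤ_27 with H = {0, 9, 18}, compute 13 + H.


13 + H = {13 + h (mod 27) : h ∈ H}
13+0=13, 13+9=22, 13+18=4
13 + H = {4, 13, 22} = 4 + H

13 + H = {4, 13, 22}


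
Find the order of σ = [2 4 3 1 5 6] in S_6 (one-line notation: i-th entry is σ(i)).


Cycle decomposition: (1 2 4)
Cycle lengths: 3
Order = lcm(3) = 3

ord(σ) = 3


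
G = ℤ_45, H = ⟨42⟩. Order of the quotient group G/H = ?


|⟨42⟩| = n / gcd(42, 45) = 45 / 3 = 15
H is normal (ℤ_45 is abelian).
|G/H| = |G| / |H| = 45 / 15 = 3

|G/H| = 3


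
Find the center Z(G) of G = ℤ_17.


Z(G) = {g ∈ G | gx = xg for all x ∈ G}
ℤ_17 is abelian, so Z(G) = G

Z(ℤ_17) = ℤ_17


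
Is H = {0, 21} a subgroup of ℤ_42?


Subgroup test for H = {0, 21} in (ℤ_42, +):
(1) 0 ∈ H? Yes
(2) Closure: for all a,b ∈ H, (a+b) mod 42 ∈ H? Yes
(3) Inverses: for all a ∈ H, -a mod 42 ∈ H? Yes

Yes, H is a subgroup of ℤ_42


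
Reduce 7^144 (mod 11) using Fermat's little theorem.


Fermat's little theorem: if p is prime and gcd(a,p)=1, then a^(p-1) ≡ 1 (mod p)
p = 11 is prime, gcd(7,11) = 1
Reduce exponent: 144 mod 10 = 4
So 7^144 ≡ 7^4 (mod 11)
7^4 mod 11 = 3

7^144 ≡ 3 (mod 11)


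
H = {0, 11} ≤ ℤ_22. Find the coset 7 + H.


7 + H = {7 + h (mod 22) : h ∈ H}
7+0=7, 7+11=18

7 + H = {7, 18}


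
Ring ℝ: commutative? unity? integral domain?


ℝ is a field: commutative, has unity, every nonzero element is a unit (hence an integral domain)
Commutative: Yes
Integral domain: Yes
Has unity: Yes

ℝ: Commutative=Yes, Unity=Yes


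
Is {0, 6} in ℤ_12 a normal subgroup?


H = {0, 6} in ℤ_12
ℤ_12 is abelian; every subgroup of an abelian group is normal

Yes, normal subgroup


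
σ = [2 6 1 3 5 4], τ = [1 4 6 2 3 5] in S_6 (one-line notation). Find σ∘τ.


σ∘τ: apply τ first, then σ
1 →τ 1 →σ 2
2 →τ 4 →σ 3
3 →τ 6 →σ 4
4 →τ 2 →σ 6
5 →τ 3 →σ 1
6 →τ 5 →σ 5

σ∘τ = [2 3 4 6 1 5]


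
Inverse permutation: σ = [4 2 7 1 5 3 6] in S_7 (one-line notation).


To find σ⁻¹, swap domain and range:
σ(1) = 4 → σ⁻¹(4) = 1
σ(2) = 2 → σ⁻¹(2) = 2
σ(3) = 7 → σ⁻¹(7) = 3
σ(4) = 1 → σ⁻¹(1) = 4
σ(5) = 5 → σ⁻¹(5) = 5
σ(6) = 3 → σ⁻¹(3) = 6
σ(7) = 6 → σ⁻¹(6) = 7

σ⁻¹ = [4 2 6 1 5 7 3]


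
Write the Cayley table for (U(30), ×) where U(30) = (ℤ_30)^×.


Elements: {1, 7, 11, 13, 17, 19, 23, 29}
Operation: multiplication mod 30
Entry (a, b) = (a × b) mod 30

Cayley table:
   |  1 |  7 | 11 | 13 | 17 | 19 | 23 | 29
 1 |  1 |  7 | 11 | 13 | 17 | 19 | 23 | 29
 7 |  7 | 19 | 17 |  1 | 29 | 13 | 11 | 23
11 | 11 | 17 |  1 | 23 |  7 | 29 | 13 | 19
13 | 13 |  1 | 23 | 19 | 11 |  7 | 29 | 17
17 | 17 | 29 |  7 | 11 | 19 | 23 |  1 | 13
19 | 19 | 13 | 29 |  7 | 23 |  1 | 17 | 11
23 | 23 | 11 | 13 | 29 |  1 | 17 | 19 |  7
29 | 29 | 23 | 19 | 17 | 13 | 11 |  7 |  1


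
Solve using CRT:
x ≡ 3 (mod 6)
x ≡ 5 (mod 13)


m₁ = 6, m₂ = 13, gcd = 1, so CRT applies. M = m₁·m₂ = 78
Let M₁ = M/m₁ = 13, M₂ = M/m₂ = 6
Find y₁ ≡ M₁⁻¹ (mod m₁): 13⁻¹ ≡ 1 (mod 6)
Find y₂ ≡ M₂⁻¹ (mod m₂): 6⁻¹ ≡ 11 (mod 13)
x = a₁·M₁·y₁ + a₂·M₂·y₂ = 3·13·1 + 5·6·11 = 369
Reduce mod 78: x ≡ 57
Check: 57 mod 6 = 3 ✓, 57 mod 13 = 5 ✓

x ≡ 57 (mod 78)


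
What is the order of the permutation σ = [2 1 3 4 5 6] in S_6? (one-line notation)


Cycle decomposition: (1 2)
Cycle lengths: 2
Order = lcm(2) = 2

ord(σ) = 2


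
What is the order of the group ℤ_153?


ℤ_n has n elements.

|ℤ_153| = 153


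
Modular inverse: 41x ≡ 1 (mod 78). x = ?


Use the extended Euclidean algorithm to write 1 = 41·s + 78·t; then s mod 78 is the inverse.
Euclidean algorithm:
  41 = 0·78 + 41
  78 = 1·41 + 37
  41 = 1·37 + 4
  37 = 9·4 + 1
  4 = 4·1 + 0
gcd(41,78) = 1
Back-substitution gives: 41·(-19) + 78·(10) = 1
So 41⁻¹ ≡ -19 ≡ 59 (mod 78)
Check: 41 × 59 = 2419 ≡ 1 (mod 78) ✓

41⁻¹ ≡ 59 (mod 78)


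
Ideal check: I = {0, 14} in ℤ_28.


Check ideal conditions for I = {0, 14} in ℤ_28:
(1) I is an additive subgroup? Yes
(2) For r ∈ ℤ_28 and a ∈ I: r·a ∈ I? Yes

Yes, I is an ideal of ℤ_28


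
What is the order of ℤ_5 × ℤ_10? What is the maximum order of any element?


|ℤ_5 × ℤ_10| = 5 × 10 = 50
Max element order = lcm(5,10) = 10
Cyclic? No (gcd=5)

|ℤ_5×ℤ_10| = 50, max element order = 10


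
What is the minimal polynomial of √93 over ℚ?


√93 satisfies x² - 93 = 0, irreducible over ℚ since 93 is squarefree

Minimal polynomial: x² - 93


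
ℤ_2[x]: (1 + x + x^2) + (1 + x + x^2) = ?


Add coefficients mod 2:
x^0: 1 + 1 = 0 (mod 2)
x^1: 1 + 1 = 0 (mod 2)
x^2: 1 + 1 = 0 (mod 2)
Result: 0

f + g = 0


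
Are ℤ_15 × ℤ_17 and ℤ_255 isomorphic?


Comparing ℤ_15 × ℤ_17 and ℤ_255:
gcd(15,17) = 1, so ℤ_15 × ℤ_17 ≅ ℤ_255 (CRT)

Yes, ℤ_15 × ℤ_17 ≅ ℤ_255


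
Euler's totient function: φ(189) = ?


Factor n: 189 = 3^3 × 7
φ(n) = n · ∏(1 - 1/p) over distinct primes p | n
φ(189) = 189 · (1 - 1/3) · (1 - 1/7) = 108

φ(189) = 108


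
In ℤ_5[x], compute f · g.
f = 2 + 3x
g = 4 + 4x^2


Expand and collect like terms; reduce coefficients mod 5:
x^0: 2·4 = 8 ≡ 3 (mod 5)
x^1: 2·0 + 3·4 = 12 ≡ 2 (mod 5)
x^2: 2·4 + 3·0 = 8 ≡ 3 (mod 5)
x^3: 3·4 = 12 ≡ 2 (mod 5)
Result: 3 + 2x + 3x^2 + 2x^3

f · g = 3 + 2x + 3x^2 + 2x^3


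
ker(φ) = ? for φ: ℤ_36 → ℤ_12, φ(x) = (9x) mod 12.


Kernel = preimage of identity
ker(φ) = {x ∈ ℤ_36 : 9x ≡ 0 (mod 12)}. Since 12 | 36, φ is well-defined. The kernel is the cyclic subgroup ⟨4⟩ of ℤ_36 (order 9), i.e. {0, 4, 8, 12, 16, 20, 24, 28, 32}

ker(φ) = {0, 4, 8, 12, 16, 20, 24, 28, 32}


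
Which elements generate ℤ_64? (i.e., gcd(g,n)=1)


g generates ℤ_n iff gcd(g,n) = 1
Prime factors of 64: 2
Generators are g ∈ {1,...,63} not divisible by any of these primes.
Generators: {1, 3, 5, 7, 9, 11, 13, 15, 17, 19, 21, 23, 25, 27, 29, 31, 33, 35, 37, 39, 41, 43, 45, 47, 49, 51, 53, 55, 57, 59, 61, 63}
Number of generators = φ(64) = 32

Generators of ℤ_64 = {1, 3, 5, 7, 9, 11, 13, 15, 17, 19, 21, 23, 25, 27, 29, 31, 33, 35, 37, 39, 41, 43, 45, 47, 49, 51, 53, 55, 57, 59, 61, 63}


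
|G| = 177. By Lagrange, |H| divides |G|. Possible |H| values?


Lagrange's theorem: |H| divides |G|
|G| = 177
Divisors of 177: 1, 3, 59, 177

Possible subgroup orders: {1, 3, 59, 177}


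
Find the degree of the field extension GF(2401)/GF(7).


GF(2401) = GF(7^4), so the extension degree is 4

[GF(2401)/GF(7)] = 4


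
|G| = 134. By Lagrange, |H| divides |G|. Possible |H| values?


Lagrange's theorem: |H| divides |G|
|G| = 134
Divisors of 134: 1, 2, 67, 134

Possible subgroup orders: {1, 2, 67, 134}


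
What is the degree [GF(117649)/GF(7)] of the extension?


GF(117649) = GF(7^6), so the extension degree is 6

[GF(117649)/GF(7)] = 6


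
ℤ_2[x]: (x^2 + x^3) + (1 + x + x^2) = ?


Add coefficients mod 2:
x^0: 0 + 1 = 1 (mod 2)
x^1: 0 + 1 = 1 (mod 2)
x^2: 1 + 1 = 0 (mod 2)
x^3: 1 + 0 = 1 (mod 2)
Result: 1 + x + x^3

f + g = 1 + x + x^3


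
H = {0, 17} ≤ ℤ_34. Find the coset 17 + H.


17 + H = {17 + h (mod 34) : h ∈ H}
17+0=17, 17+17=0
17 + H = {0, 17} = 0 + H

17 + H = {0, 17}


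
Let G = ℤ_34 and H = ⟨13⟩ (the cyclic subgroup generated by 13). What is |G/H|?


|⟨13⟩| = n / gcd(13, 34) = 34 / 1 = 34
H is normal (ℤ_34 is abelian).
|G/H| = |G| / |H| = 34 / 34 = 1

|G/H| = 1


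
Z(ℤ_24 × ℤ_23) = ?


Z(G) = {g ∈ G | gx = xg for all x ∈ G}
Direct product of abelian groups is abelian, so Z(G) = G

Z(ℤ_24 × ℤ_23) = ℤ_24 × ℤ_23


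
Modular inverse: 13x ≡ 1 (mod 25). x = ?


Use the extended Euclidean algorithm to write 1 = 13·s + 25·t; then s mod 25 is the inverse.
Euclidean algorithm:
  13 = 0·25 + 13
  25 = 1·13 + 12
  13 = 1·12 + 1
  12 = 12·1 + 0
gcd(13,25) = 1
Back-substitution gives: 13·(2) + 25·(-1) = 1
So 13⁻¹ ≡ 2 ≡ 2 (mod 25)
Check: 13 × 2 = 26 ≡ 1 (mod 25) ✓

13⁻¹ ≡ 2 (mod 25)
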